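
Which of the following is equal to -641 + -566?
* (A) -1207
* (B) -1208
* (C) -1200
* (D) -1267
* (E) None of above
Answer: A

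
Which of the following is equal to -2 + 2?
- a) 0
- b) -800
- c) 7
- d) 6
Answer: a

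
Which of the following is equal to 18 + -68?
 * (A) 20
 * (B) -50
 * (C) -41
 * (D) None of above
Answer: B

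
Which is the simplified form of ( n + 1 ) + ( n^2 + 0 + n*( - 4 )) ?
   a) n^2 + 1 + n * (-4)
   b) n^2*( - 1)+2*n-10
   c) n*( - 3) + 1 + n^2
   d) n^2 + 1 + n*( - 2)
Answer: c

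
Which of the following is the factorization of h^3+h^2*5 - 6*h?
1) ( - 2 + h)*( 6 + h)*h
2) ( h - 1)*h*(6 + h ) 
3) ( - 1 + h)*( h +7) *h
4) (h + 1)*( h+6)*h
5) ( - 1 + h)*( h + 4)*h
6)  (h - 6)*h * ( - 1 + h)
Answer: 2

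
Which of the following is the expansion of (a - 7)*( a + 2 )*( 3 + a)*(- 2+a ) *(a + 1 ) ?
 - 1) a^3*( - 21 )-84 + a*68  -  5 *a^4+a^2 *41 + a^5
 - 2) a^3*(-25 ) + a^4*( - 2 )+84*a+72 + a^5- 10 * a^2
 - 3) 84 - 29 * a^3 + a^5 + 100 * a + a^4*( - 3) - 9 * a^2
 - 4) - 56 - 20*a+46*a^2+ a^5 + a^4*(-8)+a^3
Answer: 3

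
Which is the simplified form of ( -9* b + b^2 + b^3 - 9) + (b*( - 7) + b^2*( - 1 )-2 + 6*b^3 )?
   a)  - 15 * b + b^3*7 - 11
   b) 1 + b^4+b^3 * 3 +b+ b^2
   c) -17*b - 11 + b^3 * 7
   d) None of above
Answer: d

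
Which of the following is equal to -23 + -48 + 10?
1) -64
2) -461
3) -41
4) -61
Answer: 4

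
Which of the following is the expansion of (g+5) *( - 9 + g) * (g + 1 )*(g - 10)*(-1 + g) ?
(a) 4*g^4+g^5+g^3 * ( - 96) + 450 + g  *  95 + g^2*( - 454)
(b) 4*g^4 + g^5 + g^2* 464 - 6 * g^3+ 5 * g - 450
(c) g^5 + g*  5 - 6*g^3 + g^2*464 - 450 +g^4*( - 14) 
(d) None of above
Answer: c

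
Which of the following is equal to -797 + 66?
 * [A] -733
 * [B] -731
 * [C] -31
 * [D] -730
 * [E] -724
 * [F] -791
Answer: B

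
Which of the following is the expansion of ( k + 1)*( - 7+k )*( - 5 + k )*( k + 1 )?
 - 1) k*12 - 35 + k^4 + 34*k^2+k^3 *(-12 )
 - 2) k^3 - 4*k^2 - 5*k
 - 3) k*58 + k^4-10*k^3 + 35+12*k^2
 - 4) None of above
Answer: 3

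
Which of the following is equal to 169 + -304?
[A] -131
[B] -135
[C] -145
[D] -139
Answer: B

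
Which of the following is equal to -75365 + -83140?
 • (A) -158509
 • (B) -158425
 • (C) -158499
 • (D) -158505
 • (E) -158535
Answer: D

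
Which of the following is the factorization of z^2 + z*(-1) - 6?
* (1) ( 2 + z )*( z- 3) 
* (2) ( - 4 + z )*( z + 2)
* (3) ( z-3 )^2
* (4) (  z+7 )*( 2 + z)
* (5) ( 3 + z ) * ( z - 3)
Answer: 1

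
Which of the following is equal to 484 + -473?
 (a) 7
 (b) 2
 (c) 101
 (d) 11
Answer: d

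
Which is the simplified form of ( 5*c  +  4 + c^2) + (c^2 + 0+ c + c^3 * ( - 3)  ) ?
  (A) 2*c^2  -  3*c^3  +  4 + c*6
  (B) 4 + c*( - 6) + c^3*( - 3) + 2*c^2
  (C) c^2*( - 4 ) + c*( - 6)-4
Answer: A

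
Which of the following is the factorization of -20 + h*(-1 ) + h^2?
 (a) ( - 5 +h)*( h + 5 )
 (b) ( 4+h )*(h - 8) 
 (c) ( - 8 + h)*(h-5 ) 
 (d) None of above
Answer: d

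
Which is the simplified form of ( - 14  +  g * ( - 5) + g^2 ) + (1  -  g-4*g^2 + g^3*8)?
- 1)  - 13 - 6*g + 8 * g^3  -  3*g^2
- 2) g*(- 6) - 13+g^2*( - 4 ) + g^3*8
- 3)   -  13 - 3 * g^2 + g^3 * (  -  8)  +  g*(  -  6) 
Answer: 1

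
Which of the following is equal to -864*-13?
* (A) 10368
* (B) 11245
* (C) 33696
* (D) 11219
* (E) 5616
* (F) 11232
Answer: F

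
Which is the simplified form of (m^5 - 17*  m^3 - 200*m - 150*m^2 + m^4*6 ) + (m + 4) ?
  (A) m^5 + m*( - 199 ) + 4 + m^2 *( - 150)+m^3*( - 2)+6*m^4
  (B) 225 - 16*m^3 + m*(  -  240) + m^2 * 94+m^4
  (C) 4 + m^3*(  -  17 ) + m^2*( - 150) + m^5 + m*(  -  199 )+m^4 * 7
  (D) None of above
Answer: D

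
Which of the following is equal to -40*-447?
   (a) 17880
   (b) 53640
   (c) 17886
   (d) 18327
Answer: a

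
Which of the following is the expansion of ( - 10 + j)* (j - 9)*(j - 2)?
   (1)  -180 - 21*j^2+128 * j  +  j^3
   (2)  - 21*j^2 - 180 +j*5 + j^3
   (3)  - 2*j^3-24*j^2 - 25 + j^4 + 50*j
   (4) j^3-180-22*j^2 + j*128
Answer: 1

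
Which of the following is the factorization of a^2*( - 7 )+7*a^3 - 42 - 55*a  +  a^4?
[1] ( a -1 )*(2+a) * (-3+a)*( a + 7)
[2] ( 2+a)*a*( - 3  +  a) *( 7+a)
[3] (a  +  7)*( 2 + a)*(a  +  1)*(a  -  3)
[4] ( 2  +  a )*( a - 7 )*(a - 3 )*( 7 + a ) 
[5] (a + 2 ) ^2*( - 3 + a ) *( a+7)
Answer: 3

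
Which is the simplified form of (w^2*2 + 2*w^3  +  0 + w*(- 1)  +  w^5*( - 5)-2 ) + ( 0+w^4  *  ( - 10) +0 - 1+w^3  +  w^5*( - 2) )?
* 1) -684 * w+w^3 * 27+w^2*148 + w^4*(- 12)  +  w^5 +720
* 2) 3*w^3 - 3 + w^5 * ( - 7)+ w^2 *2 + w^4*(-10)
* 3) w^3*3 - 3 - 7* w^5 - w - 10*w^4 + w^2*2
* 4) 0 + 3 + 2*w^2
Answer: 3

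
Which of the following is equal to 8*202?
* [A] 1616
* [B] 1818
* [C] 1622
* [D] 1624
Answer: A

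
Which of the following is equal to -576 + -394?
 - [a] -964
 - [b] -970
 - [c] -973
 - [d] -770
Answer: b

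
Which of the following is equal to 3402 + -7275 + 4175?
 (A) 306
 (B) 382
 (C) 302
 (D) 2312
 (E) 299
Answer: C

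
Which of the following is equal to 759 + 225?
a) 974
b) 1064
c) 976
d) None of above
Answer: d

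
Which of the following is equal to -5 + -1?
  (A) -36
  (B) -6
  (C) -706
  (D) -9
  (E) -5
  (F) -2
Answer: B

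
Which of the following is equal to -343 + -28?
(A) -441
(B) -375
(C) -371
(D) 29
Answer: C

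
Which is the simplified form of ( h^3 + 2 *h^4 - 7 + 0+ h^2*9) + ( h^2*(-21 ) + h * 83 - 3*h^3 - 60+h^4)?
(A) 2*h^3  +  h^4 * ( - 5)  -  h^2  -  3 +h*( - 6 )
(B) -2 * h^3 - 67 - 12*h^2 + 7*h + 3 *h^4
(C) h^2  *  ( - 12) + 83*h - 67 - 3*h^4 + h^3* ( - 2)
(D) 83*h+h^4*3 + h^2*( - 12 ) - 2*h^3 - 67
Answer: D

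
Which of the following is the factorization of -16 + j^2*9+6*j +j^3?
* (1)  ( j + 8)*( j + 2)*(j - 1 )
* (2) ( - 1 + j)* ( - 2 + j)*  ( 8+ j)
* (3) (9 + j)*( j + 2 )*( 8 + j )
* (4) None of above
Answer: 1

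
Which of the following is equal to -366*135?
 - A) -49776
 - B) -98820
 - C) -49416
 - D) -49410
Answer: D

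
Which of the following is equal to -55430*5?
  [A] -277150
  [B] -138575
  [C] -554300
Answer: A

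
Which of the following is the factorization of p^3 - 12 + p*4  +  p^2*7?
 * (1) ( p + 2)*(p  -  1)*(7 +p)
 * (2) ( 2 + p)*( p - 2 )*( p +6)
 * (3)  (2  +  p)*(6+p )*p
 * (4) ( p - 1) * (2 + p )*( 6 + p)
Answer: 4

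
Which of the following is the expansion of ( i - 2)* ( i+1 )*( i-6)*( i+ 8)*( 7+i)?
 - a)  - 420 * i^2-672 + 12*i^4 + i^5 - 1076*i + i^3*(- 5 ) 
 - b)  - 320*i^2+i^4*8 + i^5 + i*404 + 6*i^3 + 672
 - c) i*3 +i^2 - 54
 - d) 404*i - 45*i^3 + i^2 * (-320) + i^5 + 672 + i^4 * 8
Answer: d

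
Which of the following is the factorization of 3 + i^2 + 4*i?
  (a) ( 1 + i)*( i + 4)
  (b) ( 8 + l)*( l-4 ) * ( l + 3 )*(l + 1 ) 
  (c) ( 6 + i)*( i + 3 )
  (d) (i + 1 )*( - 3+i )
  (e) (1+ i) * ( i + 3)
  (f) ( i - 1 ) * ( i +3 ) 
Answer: e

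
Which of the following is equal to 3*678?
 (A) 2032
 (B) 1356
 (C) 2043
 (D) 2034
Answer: D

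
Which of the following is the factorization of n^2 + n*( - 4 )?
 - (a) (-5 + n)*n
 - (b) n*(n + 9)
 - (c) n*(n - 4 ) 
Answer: c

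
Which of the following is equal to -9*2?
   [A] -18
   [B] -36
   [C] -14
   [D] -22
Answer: A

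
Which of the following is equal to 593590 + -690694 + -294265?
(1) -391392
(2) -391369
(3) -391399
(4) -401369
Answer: 2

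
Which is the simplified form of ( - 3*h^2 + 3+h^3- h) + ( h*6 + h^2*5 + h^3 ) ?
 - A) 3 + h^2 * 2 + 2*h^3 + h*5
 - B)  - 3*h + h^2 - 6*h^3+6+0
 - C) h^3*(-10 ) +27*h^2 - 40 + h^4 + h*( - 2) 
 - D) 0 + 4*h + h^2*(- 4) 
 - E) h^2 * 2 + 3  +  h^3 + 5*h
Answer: A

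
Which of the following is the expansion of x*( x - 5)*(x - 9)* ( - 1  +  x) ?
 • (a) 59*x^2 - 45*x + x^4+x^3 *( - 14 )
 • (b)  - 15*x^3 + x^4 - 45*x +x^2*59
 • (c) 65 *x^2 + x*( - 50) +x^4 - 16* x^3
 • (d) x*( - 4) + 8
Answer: b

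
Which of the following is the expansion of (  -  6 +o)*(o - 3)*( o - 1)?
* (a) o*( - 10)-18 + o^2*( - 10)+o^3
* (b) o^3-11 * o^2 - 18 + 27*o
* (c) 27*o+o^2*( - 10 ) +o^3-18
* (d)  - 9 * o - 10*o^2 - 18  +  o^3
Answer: c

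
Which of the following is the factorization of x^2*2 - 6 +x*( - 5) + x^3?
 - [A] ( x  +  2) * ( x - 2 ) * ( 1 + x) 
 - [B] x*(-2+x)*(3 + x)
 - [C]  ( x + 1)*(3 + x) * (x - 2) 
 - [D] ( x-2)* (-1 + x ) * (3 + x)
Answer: C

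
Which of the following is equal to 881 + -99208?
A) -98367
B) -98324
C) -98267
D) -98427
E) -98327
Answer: E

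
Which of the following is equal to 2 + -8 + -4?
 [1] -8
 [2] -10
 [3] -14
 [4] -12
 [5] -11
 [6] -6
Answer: 2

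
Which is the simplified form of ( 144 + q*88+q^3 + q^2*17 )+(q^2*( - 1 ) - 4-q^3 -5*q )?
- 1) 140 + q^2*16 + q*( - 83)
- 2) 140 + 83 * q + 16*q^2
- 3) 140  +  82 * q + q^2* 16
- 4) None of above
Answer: 2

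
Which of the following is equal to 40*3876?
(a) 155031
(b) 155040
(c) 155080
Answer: b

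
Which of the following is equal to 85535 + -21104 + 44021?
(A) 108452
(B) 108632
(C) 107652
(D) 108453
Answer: A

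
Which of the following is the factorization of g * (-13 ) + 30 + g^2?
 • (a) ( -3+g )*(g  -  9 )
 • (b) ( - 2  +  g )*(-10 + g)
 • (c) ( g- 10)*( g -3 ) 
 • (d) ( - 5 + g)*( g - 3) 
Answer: c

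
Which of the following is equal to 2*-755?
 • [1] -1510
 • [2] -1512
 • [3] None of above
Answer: 1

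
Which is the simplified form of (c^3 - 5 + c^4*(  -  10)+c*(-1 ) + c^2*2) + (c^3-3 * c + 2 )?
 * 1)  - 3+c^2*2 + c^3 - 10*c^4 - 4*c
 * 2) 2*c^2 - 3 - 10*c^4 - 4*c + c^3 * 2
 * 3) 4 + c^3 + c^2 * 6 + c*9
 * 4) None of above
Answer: 2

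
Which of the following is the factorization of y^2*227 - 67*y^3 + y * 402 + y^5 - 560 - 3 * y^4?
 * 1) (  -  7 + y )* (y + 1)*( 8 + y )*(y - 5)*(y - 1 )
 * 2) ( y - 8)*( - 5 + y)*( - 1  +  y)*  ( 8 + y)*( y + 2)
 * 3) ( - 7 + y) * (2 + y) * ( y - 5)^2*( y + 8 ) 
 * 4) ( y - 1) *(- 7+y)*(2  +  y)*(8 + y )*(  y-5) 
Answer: 4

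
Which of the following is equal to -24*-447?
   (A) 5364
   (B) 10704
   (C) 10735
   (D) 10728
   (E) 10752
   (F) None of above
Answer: D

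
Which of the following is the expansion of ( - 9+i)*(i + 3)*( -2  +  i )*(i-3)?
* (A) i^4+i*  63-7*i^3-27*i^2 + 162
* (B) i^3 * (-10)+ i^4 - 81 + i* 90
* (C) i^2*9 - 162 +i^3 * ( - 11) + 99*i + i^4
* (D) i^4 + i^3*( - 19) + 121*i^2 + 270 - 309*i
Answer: C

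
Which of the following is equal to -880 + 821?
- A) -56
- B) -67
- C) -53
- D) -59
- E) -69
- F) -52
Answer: D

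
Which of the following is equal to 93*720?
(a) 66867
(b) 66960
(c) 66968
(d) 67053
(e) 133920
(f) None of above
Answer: b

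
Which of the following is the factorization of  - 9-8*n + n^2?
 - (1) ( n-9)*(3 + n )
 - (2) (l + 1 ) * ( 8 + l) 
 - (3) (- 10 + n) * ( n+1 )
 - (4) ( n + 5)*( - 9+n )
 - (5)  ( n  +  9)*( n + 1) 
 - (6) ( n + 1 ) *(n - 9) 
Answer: 6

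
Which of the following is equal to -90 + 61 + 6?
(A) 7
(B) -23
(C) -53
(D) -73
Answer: B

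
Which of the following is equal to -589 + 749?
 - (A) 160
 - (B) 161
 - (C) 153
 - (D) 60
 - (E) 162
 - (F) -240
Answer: A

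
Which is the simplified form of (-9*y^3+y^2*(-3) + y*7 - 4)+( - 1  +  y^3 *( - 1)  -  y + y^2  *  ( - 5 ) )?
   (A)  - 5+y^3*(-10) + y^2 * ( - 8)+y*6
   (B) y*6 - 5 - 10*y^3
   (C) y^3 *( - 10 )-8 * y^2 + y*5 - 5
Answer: A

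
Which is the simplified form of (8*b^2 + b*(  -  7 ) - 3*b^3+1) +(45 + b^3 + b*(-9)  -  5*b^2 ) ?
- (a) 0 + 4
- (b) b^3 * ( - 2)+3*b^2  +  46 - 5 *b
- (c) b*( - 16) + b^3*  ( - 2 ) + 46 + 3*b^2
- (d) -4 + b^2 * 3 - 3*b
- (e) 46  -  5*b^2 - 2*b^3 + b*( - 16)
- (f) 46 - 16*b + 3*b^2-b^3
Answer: c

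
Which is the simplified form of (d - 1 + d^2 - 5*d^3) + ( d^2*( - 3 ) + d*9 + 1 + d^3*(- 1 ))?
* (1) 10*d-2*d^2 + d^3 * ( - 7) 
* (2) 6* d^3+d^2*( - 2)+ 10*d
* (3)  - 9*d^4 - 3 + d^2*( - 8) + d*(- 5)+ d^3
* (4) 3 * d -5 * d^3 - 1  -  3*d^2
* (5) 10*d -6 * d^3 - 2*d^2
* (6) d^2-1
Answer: 5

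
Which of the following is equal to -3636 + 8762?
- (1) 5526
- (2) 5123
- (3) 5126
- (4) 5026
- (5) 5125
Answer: 3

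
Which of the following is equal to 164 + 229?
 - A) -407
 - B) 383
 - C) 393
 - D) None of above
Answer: C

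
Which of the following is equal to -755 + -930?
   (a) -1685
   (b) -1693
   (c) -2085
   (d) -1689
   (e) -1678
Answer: a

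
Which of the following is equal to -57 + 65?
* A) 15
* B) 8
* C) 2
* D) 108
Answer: B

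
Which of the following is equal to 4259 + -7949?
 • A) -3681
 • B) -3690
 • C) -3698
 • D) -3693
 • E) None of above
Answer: B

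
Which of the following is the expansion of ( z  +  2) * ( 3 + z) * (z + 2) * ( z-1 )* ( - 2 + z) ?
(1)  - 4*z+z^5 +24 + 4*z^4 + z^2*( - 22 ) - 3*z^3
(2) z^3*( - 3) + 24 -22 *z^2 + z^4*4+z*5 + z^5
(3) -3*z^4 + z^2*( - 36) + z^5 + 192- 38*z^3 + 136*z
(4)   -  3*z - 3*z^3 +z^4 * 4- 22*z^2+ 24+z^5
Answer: 1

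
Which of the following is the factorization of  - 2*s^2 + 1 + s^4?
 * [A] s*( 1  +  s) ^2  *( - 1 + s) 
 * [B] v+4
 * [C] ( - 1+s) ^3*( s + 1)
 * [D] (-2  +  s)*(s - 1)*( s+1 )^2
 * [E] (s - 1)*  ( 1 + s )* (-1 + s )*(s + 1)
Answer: E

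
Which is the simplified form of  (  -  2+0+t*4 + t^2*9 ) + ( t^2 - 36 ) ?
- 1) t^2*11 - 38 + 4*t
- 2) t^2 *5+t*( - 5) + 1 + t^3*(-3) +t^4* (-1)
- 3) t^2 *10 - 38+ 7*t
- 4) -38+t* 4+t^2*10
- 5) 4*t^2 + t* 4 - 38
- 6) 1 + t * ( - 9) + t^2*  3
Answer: 4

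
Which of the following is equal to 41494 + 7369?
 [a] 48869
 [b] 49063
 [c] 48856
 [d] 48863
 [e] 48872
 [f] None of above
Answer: d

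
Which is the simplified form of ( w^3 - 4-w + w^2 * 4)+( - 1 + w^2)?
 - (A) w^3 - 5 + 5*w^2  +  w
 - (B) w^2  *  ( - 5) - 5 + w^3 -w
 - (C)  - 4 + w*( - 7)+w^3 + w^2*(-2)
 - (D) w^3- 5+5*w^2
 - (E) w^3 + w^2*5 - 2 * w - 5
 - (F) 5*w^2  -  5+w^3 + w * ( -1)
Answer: F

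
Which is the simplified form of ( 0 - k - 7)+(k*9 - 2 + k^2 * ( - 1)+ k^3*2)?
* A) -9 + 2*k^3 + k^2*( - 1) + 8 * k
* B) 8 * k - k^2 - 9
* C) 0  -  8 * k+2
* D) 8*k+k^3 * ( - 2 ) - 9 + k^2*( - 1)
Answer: A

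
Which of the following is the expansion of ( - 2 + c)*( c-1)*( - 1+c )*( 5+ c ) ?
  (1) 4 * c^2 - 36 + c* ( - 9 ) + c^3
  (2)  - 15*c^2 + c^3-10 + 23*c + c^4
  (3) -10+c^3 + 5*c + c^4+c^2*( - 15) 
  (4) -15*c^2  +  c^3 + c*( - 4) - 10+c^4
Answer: 2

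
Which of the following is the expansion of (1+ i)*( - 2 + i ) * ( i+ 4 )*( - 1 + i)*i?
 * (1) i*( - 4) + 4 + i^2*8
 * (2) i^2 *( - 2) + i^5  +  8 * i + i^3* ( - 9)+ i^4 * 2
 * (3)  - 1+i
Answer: 2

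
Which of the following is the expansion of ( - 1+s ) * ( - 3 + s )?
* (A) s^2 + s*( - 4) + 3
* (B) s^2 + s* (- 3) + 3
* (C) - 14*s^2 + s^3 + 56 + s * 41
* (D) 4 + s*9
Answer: A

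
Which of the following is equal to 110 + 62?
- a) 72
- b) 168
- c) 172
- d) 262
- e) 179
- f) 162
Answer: c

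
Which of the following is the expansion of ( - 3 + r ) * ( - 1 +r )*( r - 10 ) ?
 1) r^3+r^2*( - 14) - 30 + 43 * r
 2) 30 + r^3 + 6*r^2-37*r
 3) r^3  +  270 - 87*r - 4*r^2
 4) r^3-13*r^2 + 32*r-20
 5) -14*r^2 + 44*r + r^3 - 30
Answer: 1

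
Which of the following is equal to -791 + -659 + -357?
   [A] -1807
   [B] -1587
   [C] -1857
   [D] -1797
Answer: A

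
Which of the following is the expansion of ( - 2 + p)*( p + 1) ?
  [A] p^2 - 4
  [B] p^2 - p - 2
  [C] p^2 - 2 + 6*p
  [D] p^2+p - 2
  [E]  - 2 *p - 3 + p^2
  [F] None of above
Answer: B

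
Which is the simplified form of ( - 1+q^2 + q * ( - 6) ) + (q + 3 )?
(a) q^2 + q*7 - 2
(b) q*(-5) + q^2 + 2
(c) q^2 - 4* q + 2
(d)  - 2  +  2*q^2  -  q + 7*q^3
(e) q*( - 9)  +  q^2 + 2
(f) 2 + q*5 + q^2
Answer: b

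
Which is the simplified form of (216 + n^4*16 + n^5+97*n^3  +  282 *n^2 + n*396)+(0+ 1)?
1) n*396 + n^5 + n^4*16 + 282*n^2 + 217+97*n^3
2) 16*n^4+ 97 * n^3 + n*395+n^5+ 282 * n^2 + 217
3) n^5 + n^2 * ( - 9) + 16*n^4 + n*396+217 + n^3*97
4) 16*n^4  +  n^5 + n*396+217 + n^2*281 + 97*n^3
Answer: 1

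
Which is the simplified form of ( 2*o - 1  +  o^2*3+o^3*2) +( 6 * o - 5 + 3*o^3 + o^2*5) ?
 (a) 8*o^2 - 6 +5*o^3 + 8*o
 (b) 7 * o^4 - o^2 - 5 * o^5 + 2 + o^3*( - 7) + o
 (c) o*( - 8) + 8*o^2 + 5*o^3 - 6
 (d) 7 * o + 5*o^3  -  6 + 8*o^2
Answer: a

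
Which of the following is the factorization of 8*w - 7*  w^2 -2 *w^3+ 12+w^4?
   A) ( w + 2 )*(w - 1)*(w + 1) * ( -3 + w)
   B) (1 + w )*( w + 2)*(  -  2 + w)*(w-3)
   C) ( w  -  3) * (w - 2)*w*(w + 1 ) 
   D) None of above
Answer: B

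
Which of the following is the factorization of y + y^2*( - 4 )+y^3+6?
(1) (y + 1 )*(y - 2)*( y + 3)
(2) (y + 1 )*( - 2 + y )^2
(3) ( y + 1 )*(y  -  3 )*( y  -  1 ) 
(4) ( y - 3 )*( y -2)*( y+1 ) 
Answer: 4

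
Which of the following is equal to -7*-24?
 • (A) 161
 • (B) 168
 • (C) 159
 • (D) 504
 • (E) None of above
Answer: B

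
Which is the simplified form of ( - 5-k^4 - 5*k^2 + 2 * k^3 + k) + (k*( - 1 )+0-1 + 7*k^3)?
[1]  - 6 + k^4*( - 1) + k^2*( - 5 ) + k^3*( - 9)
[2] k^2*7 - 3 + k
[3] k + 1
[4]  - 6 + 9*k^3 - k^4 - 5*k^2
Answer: 4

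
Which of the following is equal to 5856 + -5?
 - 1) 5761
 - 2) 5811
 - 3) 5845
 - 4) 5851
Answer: 4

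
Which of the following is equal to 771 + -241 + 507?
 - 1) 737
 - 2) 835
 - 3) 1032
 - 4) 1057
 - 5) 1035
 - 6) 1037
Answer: 6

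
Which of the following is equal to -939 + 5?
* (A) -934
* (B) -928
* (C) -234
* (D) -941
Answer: A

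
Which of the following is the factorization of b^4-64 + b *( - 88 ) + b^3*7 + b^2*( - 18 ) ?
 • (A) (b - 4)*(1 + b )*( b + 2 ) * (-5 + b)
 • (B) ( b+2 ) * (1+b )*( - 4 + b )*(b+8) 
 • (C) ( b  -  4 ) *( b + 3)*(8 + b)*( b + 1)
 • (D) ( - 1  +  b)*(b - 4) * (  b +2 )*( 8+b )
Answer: B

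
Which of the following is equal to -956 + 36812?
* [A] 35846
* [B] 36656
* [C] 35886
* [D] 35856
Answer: D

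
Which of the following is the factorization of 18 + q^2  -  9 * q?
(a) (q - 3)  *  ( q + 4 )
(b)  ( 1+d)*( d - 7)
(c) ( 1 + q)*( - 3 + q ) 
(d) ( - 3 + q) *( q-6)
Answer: d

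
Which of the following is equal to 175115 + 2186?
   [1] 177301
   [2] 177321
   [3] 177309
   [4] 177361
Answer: 1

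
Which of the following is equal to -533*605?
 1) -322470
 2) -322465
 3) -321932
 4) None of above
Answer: 2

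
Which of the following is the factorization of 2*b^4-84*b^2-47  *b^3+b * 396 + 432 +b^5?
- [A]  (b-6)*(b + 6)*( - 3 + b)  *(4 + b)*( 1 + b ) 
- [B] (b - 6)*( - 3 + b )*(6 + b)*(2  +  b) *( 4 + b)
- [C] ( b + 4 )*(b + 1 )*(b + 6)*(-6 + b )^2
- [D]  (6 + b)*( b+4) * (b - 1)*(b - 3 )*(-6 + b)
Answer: A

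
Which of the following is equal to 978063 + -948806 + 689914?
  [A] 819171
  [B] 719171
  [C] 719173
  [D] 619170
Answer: B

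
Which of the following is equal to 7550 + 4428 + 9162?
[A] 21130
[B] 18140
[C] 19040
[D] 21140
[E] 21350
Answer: D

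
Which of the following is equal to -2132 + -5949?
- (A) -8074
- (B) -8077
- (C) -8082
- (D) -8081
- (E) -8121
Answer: D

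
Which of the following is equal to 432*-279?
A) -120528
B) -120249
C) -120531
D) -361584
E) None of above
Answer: A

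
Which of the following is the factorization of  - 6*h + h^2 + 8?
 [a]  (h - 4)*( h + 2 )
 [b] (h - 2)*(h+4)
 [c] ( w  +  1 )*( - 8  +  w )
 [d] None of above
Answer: d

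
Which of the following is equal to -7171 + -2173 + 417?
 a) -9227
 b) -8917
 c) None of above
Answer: c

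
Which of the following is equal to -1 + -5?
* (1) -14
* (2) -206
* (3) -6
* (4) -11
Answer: 3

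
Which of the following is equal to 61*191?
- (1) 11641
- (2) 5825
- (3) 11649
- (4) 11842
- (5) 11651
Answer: 5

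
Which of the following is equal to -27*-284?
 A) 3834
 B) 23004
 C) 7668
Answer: C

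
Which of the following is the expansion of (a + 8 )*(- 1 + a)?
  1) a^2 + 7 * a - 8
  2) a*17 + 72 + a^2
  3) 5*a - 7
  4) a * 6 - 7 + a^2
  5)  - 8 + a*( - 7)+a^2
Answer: 1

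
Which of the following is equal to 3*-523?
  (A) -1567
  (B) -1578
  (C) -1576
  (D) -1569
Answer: D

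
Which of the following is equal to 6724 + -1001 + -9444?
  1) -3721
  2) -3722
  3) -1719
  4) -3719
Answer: 1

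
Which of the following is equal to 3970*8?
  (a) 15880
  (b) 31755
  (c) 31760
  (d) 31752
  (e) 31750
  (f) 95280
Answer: c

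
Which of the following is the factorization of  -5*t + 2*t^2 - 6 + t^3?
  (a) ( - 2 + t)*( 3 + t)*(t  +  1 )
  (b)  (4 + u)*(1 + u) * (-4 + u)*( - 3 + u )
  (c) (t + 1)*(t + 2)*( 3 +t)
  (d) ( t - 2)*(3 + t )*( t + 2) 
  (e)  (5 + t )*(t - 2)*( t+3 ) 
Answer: a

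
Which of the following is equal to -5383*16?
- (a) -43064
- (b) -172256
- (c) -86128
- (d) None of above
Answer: c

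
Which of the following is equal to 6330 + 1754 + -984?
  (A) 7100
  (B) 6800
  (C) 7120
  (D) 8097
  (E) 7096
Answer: A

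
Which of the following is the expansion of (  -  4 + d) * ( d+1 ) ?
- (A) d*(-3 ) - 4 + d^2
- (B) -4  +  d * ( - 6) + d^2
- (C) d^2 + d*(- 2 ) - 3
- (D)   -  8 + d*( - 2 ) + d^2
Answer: A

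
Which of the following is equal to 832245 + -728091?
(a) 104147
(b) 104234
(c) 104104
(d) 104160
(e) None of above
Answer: e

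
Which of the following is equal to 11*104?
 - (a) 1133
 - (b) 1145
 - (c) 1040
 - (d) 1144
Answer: d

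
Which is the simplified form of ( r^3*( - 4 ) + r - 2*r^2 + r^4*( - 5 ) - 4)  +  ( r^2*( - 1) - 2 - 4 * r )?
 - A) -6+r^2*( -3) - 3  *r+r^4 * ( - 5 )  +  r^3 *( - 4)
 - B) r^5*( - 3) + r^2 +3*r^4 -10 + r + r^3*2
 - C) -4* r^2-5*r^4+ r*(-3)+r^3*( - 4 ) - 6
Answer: A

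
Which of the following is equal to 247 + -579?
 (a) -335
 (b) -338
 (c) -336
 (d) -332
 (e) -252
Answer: d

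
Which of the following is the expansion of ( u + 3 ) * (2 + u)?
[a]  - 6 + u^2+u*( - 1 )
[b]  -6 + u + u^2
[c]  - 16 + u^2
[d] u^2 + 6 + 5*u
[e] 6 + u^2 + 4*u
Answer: d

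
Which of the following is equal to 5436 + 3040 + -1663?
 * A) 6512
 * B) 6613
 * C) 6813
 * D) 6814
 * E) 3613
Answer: C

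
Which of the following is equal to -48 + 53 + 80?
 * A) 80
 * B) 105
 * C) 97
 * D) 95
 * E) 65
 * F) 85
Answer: F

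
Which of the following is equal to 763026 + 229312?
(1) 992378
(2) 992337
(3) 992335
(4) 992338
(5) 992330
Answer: 4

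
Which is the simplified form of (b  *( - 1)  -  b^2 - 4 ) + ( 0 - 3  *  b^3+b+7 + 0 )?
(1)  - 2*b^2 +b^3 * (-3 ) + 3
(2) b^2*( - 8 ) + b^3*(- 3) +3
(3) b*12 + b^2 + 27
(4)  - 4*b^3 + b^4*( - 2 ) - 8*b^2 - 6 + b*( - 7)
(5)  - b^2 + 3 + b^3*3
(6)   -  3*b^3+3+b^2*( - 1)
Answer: 6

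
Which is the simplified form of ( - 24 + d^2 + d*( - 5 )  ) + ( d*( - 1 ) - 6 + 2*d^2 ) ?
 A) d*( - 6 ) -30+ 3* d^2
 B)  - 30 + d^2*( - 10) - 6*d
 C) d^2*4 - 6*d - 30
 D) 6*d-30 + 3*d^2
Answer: A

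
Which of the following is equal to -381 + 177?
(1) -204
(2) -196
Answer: 1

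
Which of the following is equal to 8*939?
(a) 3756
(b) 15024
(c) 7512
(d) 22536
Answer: c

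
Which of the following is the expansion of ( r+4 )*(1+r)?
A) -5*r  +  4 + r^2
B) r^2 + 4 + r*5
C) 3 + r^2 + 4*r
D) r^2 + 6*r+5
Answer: B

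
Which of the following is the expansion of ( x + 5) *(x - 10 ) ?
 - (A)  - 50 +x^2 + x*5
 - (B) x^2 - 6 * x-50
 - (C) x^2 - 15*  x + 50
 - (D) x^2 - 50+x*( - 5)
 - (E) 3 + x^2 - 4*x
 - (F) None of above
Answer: D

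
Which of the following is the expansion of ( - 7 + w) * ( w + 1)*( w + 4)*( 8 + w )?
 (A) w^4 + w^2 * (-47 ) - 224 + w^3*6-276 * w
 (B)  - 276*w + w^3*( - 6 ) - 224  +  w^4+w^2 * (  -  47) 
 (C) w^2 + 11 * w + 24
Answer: A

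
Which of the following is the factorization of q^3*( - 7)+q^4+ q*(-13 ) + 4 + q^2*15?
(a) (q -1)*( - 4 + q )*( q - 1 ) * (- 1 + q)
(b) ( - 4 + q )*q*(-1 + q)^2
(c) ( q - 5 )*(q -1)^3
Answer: a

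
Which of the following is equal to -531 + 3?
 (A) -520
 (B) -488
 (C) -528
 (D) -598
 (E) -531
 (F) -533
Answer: C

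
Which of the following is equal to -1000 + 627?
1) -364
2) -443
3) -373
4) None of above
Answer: 3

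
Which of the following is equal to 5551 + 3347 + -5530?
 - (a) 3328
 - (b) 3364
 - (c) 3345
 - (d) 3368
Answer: d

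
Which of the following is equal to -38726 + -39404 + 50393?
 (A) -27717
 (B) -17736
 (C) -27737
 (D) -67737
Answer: C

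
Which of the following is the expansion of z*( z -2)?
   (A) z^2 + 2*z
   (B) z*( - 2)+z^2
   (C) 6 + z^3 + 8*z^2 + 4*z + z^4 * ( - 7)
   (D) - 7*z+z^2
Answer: B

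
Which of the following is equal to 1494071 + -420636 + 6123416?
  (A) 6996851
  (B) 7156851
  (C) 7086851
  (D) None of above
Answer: D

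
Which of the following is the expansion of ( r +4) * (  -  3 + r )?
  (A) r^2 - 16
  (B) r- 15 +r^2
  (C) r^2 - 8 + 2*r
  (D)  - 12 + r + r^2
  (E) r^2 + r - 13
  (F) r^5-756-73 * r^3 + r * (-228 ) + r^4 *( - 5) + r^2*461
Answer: D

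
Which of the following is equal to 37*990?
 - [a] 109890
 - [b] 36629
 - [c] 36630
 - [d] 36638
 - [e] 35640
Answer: c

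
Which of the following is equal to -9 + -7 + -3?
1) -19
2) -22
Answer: 1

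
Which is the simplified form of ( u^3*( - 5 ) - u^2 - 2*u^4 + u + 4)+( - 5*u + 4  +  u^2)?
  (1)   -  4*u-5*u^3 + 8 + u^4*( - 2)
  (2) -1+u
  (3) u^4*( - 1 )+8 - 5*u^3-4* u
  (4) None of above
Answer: 1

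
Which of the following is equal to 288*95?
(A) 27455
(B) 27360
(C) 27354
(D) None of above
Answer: B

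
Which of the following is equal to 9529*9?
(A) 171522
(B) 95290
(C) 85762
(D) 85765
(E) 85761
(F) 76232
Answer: E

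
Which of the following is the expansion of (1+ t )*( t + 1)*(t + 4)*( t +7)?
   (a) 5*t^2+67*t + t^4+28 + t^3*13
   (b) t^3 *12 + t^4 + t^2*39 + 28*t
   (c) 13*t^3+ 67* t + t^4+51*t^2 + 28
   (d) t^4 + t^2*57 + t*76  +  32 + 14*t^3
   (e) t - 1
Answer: c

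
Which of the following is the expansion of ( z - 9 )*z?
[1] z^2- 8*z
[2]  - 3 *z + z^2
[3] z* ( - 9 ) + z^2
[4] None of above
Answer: 3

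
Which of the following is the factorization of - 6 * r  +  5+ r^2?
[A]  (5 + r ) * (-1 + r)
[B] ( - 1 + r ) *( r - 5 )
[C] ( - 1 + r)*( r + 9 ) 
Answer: B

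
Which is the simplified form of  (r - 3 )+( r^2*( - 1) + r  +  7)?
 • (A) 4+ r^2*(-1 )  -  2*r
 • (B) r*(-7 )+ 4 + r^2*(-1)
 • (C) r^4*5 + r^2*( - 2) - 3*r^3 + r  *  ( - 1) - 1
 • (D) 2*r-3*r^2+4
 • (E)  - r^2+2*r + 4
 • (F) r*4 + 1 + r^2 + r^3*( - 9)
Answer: E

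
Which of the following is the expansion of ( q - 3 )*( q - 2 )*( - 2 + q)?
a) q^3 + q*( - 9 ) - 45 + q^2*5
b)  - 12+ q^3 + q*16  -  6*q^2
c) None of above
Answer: c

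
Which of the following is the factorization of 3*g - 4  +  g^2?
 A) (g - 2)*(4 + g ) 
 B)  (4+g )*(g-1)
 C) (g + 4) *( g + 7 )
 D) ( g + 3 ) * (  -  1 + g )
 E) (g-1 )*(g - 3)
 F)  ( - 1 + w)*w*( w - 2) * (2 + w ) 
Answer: B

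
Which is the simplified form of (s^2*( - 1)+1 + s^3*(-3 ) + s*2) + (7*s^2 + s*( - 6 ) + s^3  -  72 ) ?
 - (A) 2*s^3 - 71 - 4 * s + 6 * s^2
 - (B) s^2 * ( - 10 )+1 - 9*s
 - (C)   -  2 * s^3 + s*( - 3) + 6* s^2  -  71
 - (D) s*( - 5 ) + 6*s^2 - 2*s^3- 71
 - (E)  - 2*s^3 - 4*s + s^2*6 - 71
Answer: E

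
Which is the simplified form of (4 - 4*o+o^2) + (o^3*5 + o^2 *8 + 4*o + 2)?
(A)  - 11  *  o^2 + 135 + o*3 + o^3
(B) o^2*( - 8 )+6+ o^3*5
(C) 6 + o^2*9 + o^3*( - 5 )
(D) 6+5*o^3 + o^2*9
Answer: D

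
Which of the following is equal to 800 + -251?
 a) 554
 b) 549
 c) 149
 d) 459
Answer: b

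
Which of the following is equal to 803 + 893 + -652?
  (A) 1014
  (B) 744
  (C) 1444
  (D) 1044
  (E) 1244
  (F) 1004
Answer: D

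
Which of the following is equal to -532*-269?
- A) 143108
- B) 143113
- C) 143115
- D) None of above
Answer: A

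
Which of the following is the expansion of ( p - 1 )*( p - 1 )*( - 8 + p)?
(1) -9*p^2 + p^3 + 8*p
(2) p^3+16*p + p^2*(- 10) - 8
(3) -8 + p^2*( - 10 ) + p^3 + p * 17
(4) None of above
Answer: 3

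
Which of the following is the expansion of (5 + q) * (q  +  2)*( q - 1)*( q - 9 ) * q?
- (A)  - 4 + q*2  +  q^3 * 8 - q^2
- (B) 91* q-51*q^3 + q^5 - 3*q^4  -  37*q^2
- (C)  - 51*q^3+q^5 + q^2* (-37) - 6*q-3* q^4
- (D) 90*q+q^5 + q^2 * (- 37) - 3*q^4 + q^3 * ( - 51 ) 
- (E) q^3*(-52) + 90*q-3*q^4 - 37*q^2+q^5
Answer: D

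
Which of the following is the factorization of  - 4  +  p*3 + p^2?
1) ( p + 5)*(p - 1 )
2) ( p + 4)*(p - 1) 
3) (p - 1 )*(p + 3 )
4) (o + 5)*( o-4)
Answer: 2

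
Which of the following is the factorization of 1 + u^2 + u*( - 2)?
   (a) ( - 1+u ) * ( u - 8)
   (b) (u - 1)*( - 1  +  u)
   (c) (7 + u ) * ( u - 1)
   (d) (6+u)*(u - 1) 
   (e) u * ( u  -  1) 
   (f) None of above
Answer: b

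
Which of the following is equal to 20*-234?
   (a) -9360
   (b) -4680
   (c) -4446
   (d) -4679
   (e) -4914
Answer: b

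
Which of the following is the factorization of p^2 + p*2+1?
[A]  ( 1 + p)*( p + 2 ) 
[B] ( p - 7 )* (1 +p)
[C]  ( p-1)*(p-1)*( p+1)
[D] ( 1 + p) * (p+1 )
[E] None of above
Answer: D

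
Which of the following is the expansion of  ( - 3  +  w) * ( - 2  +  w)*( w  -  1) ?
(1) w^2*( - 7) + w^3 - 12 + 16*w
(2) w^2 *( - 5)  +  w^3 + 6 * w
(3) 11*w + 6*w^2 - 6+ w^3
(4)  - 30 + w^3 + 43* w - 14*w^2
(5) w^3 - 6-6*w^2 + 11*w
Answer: 5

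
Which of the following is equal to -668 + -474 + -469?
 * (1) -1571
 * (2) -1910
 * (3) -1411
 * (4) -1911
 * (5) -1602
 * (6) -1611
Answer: 6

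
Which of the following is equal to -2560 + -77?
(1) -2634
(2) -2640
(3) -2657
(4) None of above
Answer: 4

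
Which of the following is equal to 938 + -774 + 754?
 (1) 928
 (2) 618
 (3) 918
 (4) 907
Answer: 3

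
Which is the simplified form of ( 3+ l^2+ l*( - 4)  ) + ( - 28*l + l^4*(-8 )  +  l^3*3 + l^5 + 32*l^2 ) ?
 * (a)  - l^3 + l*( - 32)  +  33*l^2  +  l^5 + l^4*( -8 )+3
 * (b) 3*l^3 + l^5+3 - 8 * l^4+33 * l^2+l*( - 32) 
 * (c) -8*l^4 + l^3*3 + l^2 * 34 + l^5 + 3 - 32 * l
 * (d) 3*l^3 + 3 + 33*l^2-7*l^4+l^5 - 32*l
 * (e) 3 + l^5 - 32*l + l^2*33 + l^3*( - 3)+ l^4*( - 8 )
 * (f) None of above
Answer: b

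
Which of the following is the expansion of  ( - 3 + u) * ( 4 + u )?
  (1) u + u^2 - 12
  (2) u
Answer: 1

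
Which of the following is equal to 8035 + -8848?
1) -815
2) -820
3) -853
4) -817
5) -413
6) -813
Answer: 6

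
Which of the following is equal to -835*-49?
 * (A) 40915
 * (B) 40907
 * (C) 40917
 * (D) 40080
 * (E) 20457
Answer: A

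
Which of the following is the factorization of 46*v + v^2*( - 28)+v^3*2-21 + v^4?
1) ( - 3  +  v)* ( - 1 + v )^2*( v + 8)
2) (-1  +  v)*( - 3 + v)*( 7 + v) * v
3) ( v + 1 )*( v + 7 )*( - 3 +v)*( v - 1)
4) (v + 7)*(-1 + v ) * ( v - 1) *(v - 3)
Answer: 4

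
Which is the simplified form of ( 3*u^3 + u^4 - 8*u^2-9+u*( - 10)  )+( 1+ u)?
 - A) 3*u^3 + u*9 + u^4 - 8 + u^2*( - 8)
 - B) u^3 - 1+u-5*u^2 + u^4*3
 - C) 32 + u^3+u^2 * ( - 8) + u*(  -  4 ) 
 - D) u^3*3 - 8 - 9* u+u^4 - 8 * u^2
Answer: D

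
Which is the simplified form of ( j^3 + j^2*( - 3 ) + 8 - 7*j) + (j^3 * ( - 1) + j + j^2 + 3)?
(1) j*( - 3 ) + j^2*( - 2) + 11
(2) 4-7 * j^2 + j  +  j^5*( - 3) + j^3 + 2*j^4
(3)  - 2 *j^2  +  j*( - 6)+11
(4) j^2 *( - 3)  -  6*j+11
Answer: 3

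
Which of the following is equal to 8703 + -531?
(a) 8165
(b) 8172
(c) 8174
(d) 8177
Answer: b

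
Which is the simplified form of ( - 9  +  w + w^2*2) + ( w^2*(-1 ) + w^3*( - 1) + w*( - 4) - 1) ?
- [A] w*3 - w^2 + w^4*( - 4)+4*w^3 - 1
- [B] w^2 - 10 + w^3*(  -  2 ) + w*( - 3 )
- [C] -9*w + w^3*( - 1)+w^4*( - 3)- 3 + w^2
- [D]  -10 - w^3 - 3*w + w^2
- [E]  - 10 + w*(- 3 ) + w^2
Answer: D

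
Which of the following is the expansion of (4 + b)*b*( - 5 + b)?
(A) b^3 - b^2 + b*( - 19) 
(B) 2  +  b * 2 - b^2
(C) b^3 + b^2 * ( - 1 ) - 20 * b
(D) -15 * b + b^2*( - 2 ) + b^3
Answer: C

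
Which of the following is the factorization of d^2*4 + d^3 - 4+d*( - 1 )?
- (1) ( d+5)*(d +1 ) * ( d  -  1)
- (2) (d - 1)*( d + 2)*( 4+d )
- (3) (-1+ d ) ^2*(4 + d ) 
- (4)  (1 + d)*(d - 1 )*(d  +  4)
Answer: 4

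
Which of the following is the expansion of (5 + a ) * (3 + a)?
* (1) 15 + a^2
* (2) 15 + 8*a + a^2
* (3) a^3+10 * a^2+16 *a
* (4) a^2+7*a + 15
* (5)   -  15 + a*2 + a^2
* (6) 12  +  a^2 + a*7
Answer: 2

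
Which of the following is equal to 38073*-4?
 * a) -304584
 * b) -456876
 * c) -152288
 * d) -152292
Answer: d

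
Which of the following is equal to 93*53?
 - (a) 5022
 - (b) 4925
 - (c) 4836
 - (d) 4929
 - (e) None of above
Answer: d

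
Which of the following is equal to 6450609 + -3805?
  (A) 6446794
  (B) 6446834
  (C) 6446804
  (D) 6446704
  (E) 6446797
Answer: C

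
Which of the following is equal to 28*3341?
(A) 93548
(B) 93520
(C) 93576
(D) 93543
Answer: A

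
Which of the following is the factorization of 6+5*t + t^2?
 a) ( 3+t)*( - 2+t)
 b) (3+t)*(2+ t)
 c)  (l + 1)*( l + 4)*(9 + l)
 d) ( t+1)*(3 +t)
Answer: b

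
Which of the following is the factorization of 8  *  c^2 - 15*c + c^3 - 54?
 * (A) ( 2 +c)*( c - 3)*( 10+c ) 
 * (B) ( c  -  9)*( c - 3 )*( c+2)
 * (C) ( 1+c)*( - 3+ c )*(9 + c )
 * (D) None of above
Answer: D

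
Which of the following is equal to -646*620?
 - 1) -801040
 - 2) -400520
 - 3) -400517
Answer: 2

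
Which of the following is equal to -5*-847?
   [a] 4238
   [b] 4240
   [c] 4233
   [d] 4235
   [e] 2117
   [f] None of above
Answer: d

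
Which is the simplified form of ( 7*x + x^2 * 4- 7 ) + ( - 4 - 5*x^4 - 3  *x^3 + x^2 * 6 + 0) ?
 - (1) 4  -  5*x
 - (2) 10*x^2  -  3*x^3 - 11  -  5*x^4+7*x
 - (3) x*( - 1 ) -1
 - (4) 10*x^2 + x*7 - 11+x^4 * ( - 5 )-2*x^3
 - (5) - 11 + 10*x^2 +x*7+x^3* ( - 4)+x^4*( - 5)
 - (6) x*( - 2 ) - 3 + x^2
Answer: 2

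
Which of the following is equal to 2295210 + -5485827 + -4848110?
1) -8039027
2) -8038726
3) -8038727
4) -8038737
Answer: 3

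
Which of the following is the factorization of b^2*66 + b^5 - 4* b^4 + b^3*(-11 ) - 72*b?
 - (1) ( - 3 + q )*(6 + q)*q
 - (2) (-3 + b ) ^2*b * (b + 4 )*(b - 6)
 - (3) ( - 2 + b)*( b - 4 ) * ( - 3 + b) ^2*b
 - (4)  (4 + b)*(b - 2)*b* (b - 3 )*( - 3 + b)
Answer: 4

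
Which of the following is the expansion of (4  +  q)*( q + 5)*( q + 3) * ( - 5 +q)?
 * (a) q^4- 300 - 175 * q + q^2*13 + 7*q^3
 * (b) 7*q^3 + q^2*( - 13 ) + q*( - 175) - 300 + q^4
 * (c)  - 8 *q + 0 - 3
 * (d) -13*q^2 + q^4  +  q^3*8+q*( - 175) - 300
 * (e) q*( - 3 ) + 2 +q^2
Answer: b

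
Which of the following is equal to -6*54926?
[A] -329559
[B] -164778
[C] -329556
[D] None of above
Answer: C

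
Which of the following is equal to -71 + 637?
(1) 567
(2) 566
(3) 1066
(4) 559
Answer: 2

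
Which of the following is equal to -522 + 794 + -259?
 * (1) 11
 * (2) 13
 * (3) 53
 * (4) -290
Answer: 2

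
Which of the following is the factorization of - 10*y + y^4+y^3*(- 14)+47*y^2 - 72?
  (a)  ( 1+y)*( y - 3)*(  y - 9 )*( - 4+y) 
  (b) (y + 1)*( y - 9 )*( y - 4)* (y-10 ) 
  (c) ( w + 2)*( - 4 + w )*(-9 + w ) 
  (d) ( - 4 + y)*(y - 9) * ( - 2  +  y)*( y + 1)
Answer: d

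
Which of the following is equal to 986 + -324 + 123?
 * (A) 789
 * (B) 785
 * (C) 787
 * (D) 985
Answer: B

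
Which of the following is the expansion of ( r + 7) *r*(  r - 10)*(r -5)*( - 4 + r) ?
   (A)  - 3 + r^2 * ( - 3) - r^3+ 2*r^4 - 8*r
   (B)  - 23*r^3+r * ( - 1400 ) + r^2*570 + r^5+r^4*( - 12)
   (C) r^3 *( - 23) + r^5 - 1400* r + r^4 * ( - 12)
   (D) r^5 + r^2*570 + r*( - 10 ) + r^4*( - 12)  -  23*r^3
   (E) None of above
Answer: B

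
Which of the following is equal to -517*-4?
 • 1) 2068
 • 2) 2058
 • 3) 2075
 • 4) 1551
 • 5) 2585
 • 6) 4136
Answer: 1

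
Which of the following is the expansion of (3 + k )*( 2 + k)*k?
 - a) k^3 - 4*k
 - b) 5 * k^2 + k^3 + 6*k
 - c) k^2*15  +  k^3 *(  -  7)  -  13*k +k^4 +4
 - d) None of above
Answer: b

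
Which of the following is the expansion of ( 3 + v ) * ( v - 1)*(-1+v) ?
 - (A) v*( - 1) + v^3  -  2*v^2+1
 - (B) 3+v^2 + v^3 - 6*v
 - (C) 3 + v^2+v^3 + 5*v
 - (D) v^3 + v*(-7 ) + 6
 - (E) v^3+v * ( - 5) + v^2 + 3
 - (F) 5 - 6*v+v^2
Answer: E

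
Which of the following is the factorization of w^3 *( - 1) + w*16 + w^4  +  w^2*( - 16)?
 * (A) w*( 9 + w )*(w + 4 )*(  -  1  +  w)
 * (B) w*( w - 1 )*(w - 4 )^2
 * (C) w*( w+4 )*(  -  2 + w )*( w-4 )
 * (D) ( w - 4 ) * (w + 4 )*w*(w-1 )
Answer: D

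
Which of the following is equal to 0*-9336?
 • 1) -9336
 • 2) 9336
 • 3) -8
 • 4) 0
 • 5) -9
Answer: 4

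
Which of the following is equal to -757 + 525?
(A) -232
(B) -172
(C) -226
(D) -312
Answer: A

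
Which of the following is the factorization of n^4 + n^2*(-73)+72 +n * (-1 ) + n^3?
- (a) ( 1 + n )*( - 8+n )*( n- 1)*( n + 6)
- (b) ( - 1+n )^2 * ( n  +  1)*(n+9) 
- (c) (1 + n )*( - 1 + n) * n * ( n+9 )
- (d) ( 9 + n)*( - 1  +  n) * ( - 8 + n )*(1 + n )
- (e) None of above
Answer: d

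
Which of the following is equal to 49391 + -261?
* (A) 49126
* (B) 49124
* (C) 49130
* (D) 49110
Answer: C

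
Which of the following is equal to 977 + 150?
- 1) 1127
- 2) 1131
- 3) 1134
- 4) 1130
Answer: 1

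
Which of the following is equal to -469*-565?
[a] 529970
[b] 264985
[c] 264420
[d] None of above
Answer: b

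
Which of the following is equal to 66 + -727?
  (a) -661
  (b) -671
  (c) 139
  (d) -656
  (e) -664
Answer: a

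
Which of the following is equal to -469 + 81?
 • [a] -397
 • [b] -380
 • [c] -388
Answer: c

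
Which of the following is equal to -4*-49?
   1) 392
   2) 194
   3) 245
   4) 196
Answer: 4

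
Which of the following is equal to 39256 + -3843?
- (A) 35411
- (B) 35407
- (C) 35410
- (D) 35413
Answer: D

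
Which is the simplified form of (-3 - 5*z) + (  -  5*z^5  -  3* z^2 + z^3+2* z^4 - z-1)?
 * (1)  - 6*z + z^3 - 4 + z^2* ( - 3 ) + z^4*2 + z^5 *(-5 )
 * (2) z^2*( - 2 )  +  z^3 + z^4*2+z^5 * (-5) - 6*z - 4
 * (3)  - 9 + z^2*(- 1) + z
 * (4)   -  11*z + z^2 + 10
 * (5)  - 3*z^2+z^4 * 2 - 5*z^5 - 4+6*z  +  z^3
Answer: 1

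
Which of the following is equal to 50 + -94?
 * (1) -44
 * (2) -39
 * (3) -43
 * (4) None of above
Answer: 1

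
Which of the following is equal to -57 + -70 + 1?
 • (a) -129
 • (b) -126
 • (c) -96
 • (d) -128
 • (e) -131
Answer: b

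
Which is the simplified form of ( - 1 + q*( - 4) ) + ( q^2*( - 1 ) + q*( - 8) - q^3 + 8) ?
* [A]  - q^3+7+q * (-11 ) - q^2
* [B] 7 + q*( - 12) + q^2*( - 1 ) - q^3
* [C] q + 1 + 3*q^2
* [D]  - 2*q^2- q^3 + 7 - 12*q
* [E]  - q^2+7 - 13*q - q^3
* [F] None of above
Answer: B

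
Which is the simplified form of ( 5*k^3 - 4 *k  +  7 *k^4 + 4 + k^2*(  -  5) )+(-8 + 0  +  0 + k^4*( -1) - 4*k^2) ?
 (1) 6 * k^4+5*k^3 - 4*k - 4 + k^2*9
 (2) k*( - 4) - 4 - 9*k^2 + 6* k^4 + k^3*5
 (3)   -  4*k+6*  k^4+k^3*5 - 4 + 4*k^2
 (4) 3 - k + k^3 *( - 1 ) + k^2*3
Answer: 2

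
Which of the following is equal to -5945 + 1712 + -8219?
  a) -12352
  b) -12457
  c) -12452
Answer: c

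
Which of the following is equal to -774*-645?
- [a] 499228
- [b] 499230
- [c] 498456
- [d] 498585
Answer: b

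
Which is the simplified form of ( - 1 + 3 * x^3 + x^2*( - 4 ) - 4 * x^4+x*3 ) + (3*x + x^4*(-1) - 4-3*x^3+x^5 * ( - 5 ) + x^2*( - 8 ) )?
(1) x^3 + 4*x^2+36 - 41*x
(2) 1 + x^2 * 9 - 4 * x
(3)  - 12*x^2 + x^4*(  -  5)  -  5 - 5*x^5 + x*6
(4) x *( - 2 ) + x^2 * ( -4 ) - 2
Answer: 3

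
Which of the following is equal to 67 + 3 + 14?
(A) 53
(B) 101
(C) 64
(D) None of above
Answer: D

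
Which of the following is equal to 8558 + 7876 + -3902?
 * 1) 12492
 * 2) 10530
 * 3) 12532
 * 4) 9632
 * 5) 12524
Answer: 3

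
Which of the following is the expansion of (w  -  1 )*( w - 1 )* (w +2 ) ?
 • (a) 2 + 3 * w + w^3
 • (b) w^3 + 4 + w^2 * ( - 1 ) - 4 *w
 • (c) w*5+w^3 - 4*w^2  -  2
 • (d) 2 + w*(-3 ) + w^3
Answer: d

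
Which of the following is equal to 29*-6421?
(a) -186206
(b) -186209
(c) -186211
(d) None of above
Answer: b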